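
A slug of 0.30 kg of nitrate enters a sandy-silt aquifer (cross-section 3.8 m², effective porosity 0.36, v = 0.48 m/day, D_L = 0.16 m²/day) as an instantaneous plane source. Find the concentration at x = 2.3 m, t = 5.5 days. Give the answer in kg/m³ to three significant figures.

0.0638 kg/m³

For an instantaneous plane source, C(x,t) = M/(n_e·A·√(4πDt)) · exp(−(x−vt)²/(4Dt)), with n_e·A the pore (flow) area.
Plume center vt = 0.48 × 5.5 = 2.64 m, so the well at 2.3 m is 0.34 m upgradient of the peak.
√(4πDt) = 3.325 m, giving peak height M/(n_e·A·√(4πDt)) = 0.30/(0.36 × 3.8 × 3.325) = 0.06595 kg/m³.
(x−vt)²/(4Dt) = (-0.34)²/(4 × 0.16 × 5.5) = 0.03284; exp(−0.03284) = 0.9677.
C = 0.06595 × 0.9677 = 0.0638 kg/m³.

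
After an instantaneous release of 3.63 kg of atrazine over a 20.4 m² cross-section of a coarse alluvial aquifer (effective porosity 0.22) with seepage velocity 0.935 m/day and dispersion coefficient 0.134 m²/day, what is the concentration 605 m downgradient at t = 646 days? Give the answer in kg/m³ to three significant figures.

0.0245 kg/m³

For an instantaneous plane source, C(x,t) = M/(n_e·A·√(4πDt)) · exp(−(x−vt)²/(4Dt)), with n_e·A the pore (flow) area.
Plume center vt = 0.935 × 646 = 604.01 m, so the well at 605 m is 0.99 m downgradient of the peak.
√(4πDt) = 32.98 m, giving peak height M/(n_e·A·√(4πDt)) = 3.63/(0.22 × 20.4 × 32.98) = 0.02452 kg/m³.
(x−vt)²/(4Dt) = (0.99)²/(4 × 0.134 × 646) = 0.002831; exp(−0.002831) = 0.9972.
C = 0.02452 × 0.9972 = 0.0245 kg/m³.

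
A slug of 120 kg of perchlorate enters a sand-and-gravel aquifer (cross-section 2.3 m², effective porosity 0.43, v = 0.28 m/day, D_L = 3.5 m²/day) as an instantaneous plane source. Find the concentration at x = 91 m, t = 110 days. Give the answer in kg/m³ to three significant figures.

0.166 kg/m³

For an instantaneous plane source, C(x,t) = M/(n_e·A·√(4πDt)) · exp(−(x−vt)²/(4Dt)), with n_e·A the pore (flow) area.
Plume center vt = 0.28 × 110 = 30.8 m, so the well at 91 m is 60.2 m downgradient of the peak.
√(4πDt) = 69.56 m, giving peak height M/(n_e·A·√(4πDt)) = 120/(0.43 × 2.3 × 69.56) = 1.744 kg/m³.
(x−vt)²/(4Dt) = (60.2)²/(4 × 3.5 × 110) = 2.353; exp(−2.353) = 0.09508.
C = 1.744 × 0.09508 = 0.166 kg/m³.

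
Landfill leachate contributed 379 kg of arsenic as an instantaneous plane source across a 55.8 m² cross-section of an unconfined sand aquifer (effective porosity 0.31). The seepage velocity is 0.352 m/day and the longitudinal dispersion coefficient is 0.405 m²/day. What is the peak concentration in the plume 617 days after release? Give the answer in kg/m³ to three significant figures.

The peak of an instantaneous 1D plume sits at x = vt; there the Gaussian factor is 1 and C_max = M/(n_e·A·√(4πDt)), where n_e·A is the pore area the mass is dissolved in.
√(4πDt) = √(4π × 0.405 × 617) = 56.04 m, so C_max = 379/(0.31 × 55.8 × 56.04) = 0.391 kg/m³.

0.391 kg/m³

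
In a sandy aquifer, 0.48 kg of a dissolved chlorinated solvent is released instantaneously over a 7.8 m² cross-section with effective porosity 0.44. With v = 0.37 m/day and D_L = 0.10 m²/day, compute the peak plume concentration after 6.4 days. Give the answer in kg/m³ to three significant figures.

0.0493 kg/m³

The peak of an instantaneous 1D plume sits at x = vt; there the Gaussian factor is 1 and C_max = M/(n_e·A·√(4πDt)), where n_e·A is the pore area the mass is dissolved in.
√(4πDt) = √(4π × 0.10 × 6.4) = 2.836 m, so C_max = 0.48/(0.44 × 7.8 × 2.836) = 0.0493 kg/m³.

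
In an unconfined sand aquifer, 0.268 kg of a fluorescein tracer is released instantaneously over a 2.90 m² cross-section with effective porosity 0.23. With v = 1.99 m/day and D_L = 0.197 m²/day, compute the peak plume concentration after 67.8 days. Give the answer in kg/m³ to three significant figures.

0.0310 kg/m³

The peak of an instantaneous 1D plume sits at x = vt; there the Gaussian factor is 1 and C_max = M/(n_e·A·√(4πDt)), where n_e·A is the pore area the mass is dissolved in.
√(4πDt) = √(4π × 0.197 × 67.8) = 12.96 m, so C_max = 0.268/(0.23 × 2.90 × 12.96) = 0.0310 kg/m³.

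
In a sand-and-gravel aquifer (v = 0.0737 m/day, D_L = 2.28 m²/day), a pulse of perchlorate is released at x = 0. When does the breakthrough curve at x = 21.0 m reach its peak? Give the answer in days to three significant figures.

87.6 days

For the 1D instantaneous-source solution, setting ∂C/∂t = 0 at fixed x gives v²t² + 2Dt − x² = 0, so t = (√(D² + v²x²) − D)/v².
√(D² + v²x²) = √(2.28² + 0.0737² × 21.0²) = 2.756; v² = 0.00543169.
t = (2.756 − 2.28)/0.00543169 = 87.6 days (vs. the pure-advection estimate x/v = 285 d).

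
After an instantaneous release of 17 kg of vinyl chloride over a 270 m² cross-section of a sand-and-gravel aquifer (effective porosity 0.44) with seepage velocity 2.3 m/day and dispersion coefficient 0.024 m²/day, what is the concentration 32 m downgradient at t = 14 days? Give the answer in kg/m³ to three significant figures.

For an instantaneous plane source, C(x,t) = M/(n_e·A·√(4πDt)) · exp(−(x−vt)²/(4Dt)), with n_e·A the pore (flow) area.
Plume center vt = 2.3 × 14 = 32.2 m, so the well at 32 m is 0.2 m upgradient of the peak.
√(4πDt) = 2.055 m, giving peak height M/(n_e·A·√(4πDt)) = 17/(0.44 × 270 × 2.055) = 0.06963 kg/m³.
(x−vt)²/(4Dt) = (-0.2)²/(4 × 0.024 × 14) = 0.02976; exp(−0.02976) = 0.9707.
C = 0.06963 × 0.9707 = 0.0676 kg/m³.

0.0676 kg/m³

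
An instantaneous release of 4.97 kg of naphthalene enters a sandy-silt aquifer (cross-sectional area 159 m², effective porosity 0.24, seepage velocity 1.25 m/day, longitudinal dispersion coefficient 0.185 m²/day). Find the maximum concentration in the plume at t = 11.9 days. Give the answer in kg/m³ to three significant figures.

The peak of an instantaneous 1D plume sits at x = vt; there the Gaussian factor is 1 and C_max = M/(n_e·A·√(4πDt)), where n_e·A is the pore area the mass is dissolved in.
√(4πDt) = √(4π × 0.185 × 11.9) = 5.260 m, so C_max = 4.97/(0.24 × 159 × 5.260) = 0.0248 kg/m³.

0.0248 kg/m³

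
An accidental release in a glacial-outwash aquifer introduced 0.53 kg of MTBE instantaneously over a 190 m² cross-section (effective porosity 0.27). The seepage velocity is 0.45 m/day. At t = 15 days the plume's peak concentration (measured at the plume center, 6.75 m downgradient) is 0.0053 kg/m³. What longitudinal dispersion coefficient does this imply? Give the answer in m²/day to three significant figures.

At the plume center C_max = M/(n_e·A·√(4πDt)), so D = M²/(4πt·(n_e·A·C_max)²).
n_e·A·C_max = 0.27 × 190 × 0.0053 = 0.2719 kg/m.
D = 0.53²/(4π × 15 × 0.2719²) = 0.0202 m²/day.

0.0202 m²/day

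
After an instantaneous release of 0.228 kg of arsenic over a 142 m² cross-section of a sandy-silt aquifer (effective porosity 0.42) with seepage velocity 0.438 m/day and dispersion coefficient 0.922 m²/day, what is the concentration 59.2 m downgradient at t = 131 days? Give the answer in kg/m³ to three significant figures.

9.75e-05 kg/m³

For an instantaneous plane source, C(x,t) = M/(n_e·A·√(4πDt)) · exp(−(x−vt)²/(4Dt)), with n_e·A the pore (flow) area.
Plume center vt = 0.438 × 131 = 57.378 m, so the well at 59.2 m is 1.822 m downgradient of the peak.
√(4πDt) = 38.96 m, giving peak height M/(n_e·A·√(4πDt)) = 0.228/(0.42 × 142 × 38.96) = 9.812e-05 kg/m³.
(x−vt)²/(4Dt) = (1.822)²/(4 × 0.922 × 131) = 0.006871; exp(−0.006871) = 0.9932.
C = 9.812e-05 × 0.9932 = 9.75e-05 kg/m³.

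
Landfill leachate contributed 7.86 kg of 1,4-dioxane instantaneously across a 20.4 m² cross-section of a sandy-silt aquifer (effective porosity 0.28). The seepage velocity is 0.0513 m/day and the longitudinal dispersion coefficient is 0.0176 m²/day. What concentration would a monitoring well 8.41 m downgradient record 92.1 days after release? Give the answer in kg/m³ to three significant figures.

For an instantaneous plane source, C(x,t) = M/(n_e·A·√(4πDt)) · exp(−(x−vt)²/(4Dt)), with n_e·A the pore (flow) area.
Plume center vt = 0.0513 × 92.1 = 4.72473 m, so the well at 8.41 m is 3.68527 m downgradient of the peak.
√(4πDt) = 4.513 m, giving peak height M/(n_e·A·√(4πDt)) = 7.86/(0.28 × 20.4 × 4.513) = 0.3049 kg/m³.
(x−vt)²/(4Dt) = (3.68527)²/(4 × 0.0176 × 92.1) = 2.095; exp(−2.095) = 0.1231.
C = 0.3049 × 0.1231 = 0.0375 kg/m³.

0.0375 kg/m³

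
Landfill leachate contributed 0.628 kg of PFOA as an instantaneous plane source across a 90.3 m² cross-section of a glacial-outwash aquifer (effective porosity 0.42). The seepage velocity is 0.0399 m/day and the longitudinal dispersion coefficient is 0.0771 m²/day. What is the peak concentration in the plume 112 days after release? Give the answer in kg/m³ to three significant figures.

The peak of an instantaneous 1D plume sits at x = vt; there the Gaussian factor is 1 and C_max = M/(n_e·A·√(4πDt)), where n_e·A is the pore area the mass is dissolved in.
√(4πDt) = √(4π × 0.0771 × 112) = 10.42 m, so C_max = 0.628/(0.42 × 90.3 × 10.42) = 0.00159 kg/m³.

0.00159 kg/m³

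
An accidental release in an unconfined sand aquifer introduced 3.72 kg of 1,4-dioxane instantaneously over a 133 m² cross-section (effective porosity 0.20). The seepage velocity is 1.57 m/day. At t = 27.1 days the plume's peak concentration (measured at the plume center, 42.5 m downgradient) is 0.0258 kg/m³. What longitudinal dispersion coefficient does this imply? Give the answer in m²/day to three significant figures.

0.0863 m²/day

At the plume center C_max = M/(n_e·A·√(4πDt)), so D = M²/(4πt·(n_e·A·C_max)²).
n_e·A·C_max = 0.20 × 133 × 0.0258 = 0.6863 kg/m.
D = 3.72²/(4π × 27.1 × 0.6863²) = 0.0863 m²/day.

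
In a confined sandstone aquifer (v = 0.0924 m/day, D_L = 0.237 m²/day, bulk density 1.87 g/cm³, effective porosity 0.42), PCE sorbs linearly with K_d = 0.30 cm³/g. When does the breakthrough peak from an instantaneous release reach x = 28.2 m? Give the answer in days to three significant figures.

Retardation factor R = 1 + ρ_b·K_d/n = 1 + 1.87 × 0.30/0.42 = 2.336.
Sorption retards both mechanisms: v_R = v/R = 0.03955 m/day, D_R = D/R = 0.1015 m²/day.
Peak time from v_R²t² + 2D_R t − x² = 0: t = (√(D_R² + v_R²x²) − D_R)/v_R².
√(D_R² + v_R²x²) = √(0.1015² + 0.03955² × 28.2²) = 1.120; v_R² = 0.001564.
t = (1.120 − 0.1015)/0.001564 = 651 days.

651 days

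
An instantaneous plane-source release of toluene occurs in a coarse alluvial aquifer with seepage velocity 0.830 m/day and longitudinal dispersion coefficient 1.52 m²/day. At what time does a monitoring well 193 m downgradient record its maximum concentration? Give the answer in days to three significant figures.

230 days

For the 1D instantaneous-source solution, setting ∂C/∂t = 0 at fixed x gives v²t² + 2Dt − x² = 0, so t = (√(D² + v²x²) − D)/v².
√(D² + v²x²) = √(1.52² + 0.830² × 193²) = 160.2; v² = 0.6889.
t = (160.2 − 1.52)/0.6889 = 230 days (vs. the pure-advection estimate x/v = 233 d).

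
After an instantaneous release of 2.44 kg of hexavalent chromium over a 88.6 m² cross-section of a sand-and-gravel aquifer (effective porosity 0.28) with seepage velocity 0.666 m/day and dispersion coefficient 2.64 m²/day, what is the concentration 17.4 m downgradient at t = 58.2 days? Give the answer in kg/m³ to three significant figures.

For an instantaneous plane source, C(x,t) = M/(n_e·A·√(4πDt)) · exp(−(x−vt)²/(4Dt)), with n_e·A the pore (flow) area.
Plume center vt = 0.666 × 58.2 = 38.7612 m, so the well at 17.4 m is 21.3612 m upgradient of the peak.
√(4πDt) = 43.94 m, giving peak height M/(n_e·A·√(4πDt)) = 2.44/(0.28 × 88.6 × 43.94) = 0.002238 kg/m³.
(x−vt)²/(4Dt) = (-21.3612)²/(4 × 2.64 × 58.2) = 0.7424; exp(−0.7424) = 0.4760.
C = 0.002238 × 0.4760 = 0.00107 kg/m³.

0.00107 kg/m³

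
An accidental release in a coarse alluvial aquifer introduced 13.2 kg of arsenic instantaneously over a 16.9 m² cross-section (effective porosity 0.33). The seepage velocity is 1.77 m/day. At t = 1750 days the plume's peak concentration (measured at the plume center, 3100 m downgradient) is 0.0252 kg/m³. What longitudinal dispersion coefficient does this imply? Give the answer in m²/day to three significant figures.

At the plume center C_max = M/(n_e·A·√(4πDt)), so D = M²/(4πt·(n_e·A·C_max)²).
n_e·A·C_max = 0.33 × 16.9 × 0.0252 = 0.1405 kg/m.
D = 13.2²/(4π × 1750 × 0.1405²) = 0.401 m²/day.

0.401 m²/day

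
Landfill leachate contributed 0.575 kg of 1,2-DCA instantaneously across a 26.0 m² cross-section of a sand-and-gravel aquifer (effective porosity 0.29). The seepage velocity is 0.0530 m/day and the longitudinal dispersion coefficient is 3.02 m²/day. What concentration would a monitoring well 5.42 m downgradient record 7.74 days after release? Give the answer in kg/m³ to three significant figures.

0.00340 kg/m³

For an instantaneous plane source, C(x,t) = M/(n_e·A·√(4πDt)) · exp(−(x−vt)²/(4Dt)), with n_e·A the pore (flow) area.
Plume center vt = 0.0530 × 7.74 = 0.41022 m, so the well at 5.42 m is 5.00978 m downgradient of the peak.
√(4πDt) = 17.14 m, giving peak height M/(n_e·A·√(4πDt)) = 0.575/(0.29 × 26.0 × 17.14) = 0.004449 kg/m³.
(x−vt)²/(4Dt) = (5.00978)²/(4 × 3.02 × 7.74) = 0.2684; exp(−0.2684) = 0.7646.
C = 0.004449 × 0.7646 = 0.00340 kg/m³.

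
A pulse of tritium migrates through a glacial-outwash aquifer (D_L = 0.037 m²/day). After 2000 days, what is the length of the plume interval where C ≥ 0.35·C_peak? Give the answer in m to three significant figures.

35.3 m

The plume is Gaussian with σ = √(2Dt) = √(2 × 0.037 × 2000) = 12.17 m.
C/C_peak = exp(−Δx²/(2σ²)) = 0.35 ⇒ Δx = σ·√(−2 ln 0.35) = 12.17 × 1.449 = 17.63 m.
Width = 2Δx = 35.3 m.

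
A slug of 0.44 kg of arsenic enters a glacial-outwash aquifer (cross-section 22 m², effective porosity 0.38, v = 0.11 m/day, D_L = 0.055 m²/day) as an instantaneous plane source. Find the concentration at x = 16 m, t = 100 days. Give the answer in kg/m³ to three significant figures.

0.00203 kg/m³

For an instantaneous plane source, C(x,t) = M/(n_e·A·√(4πDt)) · exp(−(x−vt)²/(4Dt)), with n_e·A the pore (flow) area.
Plume center vt = 0.11 × 100 = 11 m, so the well at 16 m is 5 m downgradient of the peak.
√(4πDt) = 8.314 m, giving peak height M/(n_e·A·√(4πDt)) = 0.44/(0.38 × 22 × 8.314) = 0.006330 kg/m³.
(x−vt)²/(4Dt) = (5)²/(4 × 0.055 × 100) = 1.136; exp(−1.136) = 0.3211.
C = 0.006330 × 0.3211 = 0.00203 kg/m³.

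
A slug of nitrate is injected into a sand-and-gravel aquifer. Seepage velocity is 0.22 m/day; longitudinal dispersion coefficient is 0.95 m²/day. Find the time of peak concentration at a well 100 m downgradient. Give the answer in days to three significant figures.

435 days

For the 1D instantaneous-source solution, setting ∂C/∂t = 0 at fixed x gives v²t² + 2Dt − x² = 0, so t = (√(D² + v²x²) − D)/v².
√(D² + v²x²) = √(0.95² + 0.22² × 100²) = 22.02; v² = 0.0484.
t = (22.02 − 0.95)/0.0484 = 435 days (vs. the pure-advection estimate x/v = 455 d).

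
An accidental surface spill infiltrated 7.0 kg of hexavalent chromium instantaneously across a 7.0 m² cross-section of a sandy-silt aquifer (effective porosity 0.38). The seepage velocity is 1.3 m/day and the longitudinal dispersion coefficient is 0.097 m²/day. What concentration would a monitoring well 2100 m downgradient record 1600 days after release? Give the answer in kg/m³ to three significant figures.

0.0313 kg/m³

For an instantaneous plane source, C(x,t) = M/(n_e·A·√(4πDt)) · exp(−(x−vt)²/(4Dt)), with n_e·A the pore (flow) area.
Plume center vt = 1.3 × 1600 = 2080 m, so the well at 2100 m is 20 m downgradient of the peak.
√(4πDt) = 44.16 m, giving peak height M/(n_e·A·√(4πDt)) = 7.0/(0.38 × 7.0 × 44.16) = 0.05959 kg/m³.
(x−vt)²/(4Dt) = (20)²/(4 × 0.097 × 1600) = 0.6443; exp(−0.6443) = 0.5250.
C = 0.05959 × 0.5250 = 0.0313 kg/m³.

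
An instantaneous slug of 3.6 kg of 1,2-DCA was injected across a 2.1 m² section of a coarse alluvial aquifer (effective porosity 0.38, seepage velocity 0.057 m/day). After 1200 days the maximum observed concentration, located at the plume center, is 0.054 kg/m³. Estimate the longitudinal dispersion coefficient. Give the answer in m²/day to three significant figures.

At the plume center C_max = M/(n_e·A·√(4πDt)), so D = M²/(4πt·(n_e·A·C_max)²).
n_e·A·C_max = 0.38 × 2.1 × 0.054 = 0.04309 kg/m.
D = 3.6²/(4π × 1200 × 0.04309²) = 0.463 m²/day.

0.463 m²/day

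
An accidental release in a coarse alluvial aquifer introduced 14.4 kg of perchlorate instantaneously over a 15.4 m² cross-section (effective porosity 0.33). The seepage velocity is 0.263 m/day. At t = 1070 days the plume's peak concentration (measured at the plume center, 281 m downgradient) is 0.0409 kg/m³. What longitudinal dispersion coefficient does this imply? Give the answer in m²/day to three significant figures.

At the plume center C_max = M/(n_e·A·√(4πDt)), so D = M²/(4πt·(n_e·A·C_max)²).
n_e·A·C_max = 0.33 × 15.4 × 0.0409 = 0.2079 kg/m.
D = 14.4²/(4π × 1070 × 0.2079²) = 0.357 m²/day.

0.357 m²/day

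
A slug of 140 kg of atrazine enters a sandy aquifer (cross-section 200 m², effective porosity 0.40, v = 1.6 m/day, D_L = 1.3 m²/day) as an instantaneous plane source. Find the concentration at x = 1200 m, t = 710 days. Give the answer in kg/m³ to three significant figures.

0.00536 kg/m³

For an instantaneous plane source, C(x,t) = M/(n_e·A·√(4πDt)) · exp(−(x−vt)²/(4Dt)), with n_e·A the pore (flow) area.
Plume center vt = 1.6 × 710 = 1136 m, so the well at 1200 m is 64 m downgradient of the peak.
√(4πDt) = 107.7 m, giving peak height M/(n_e·A·√(4πDt)) = 140/(0.40 × 200 × 107.7) = 0.01625 kg/m³.
(x−vt)²/(4Dt) = (64)²/(4 × 1.3 × 710) = 1.109; exp(−1.109) = 0.3299.
C = 0.01625 × 0.3299 = 0.00536 kg/m³.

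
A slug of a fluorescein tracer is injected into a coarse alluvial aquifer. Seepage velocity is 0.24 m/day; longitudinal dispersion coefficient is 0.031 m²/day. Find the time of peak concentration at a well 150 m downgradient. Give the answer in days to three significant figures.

For the 1D instantaneous-source solution, setting ∂C/∂t = 0 at fixed x gives v²t² + 2Dt − x² = 0, so t = (√(D² + v²x²) − D)/v².
√(D² + v²x²) = √(0.031² + 0.24² × 150²) = 36.00; v² = 0.0576.
t = (36.00 − 0.031)/0.0576 = 624 days (vs. the pure-advection estimate x/v = 625 d).

624 days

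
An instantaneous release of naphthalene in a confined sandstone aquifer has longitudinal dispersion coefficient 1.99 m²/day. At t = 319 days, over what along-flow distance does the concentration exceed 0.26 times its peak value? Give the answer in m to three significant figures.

The plume is Gaussian with σ = √(2Dt) = √(2 × 1.99 × 319) = 35.63 m.
C/C_peak = exp(−Δx²/(2σ²)) = 0.26 ⇒ Δx = σ·√(−2 ln 0.26) = 35.63 × 1.641 = 58.47 m.
Width = 2Δx = 117 m.

117 m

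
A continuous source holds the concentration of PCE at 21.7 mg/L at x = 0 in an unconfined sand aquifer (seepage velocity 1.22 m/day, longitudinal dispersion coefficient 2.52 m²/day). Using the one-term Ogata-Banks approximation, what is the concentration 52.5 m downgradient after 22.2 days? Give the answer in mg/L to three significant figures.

For a continuous step input, C/C₀ ≈ ½·erfc((x−vt)/(2√(Dt))).
vt = 1.22 × 22.2 = 27.084 m and 2√(Dt) = 2√(2.52 × 22.2) = 14.96 m.
Argument (x−vt)/(2√(Dt)) = (52.5 − 27.084)/14.96 = 1.699; ½·erfc(1.699) = 0.008136.
C = 21.7 × 0.008136 = 0.177 mg/L.

0.177 mg/L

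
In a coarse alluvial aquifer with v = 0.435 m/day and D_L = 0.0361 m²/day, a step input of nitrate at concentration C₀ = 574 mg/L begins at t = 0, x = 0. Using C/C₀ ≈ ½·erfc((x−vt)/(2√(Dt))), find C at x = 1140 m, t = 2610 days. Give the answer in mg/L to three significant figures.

211 mg/L

For a continuous step input, C/C₀ ≈ ½·erfc((x−vt)/(2√(Dt))).
vt = 0.435 × 2610 = 1135.35 m and 2√(Dt) = 2√(0.0361 × 2610) = 19.41 m.
Argument (x−vt)/(2√(Dt)) = (1140 − 1135.35)/19.41 = 0.2396; ½·erfc(0.2396) = 0.3674.
C = 574 × 0.3674 = 211 mg/L.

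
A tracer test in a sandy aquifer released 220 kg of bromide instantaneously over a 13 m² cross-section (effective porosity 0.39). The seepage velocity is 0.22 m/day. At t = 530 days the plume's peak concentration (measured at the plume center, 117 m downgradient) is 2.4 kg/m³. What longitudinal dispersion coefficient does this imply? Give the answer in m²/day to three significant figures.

At the plume center C_max = M/(n_e·A·√(4πDt)), so D = M²/(4πt·(n_e·A·C_max)²).
n_e·A·C_max = 0.39 × 13 × 2.4 = 12.17 kg/m.
D = 220²/(4π × 530 × 12.17²) = 0.0491 m²/day.

0.0491 m²/day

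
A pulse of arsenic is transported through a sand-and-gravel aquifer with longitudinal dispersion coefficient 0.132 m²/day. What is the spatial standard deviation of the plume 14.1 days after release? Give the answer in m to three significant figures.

1.93 m

Dispersive spreading gives a Gaussian with σ² = 2Dt; advection only shifts the center.
σ = √(2 × 0.132 × 14.1) = 1.93 m.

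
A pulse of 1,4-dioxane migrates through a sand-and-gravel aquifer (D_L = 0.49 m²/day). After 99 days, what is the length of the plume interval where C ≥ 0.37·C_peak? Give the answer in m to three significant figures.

The plume is Gaussian with σ = √(2Dt) = √(2 × 0.49 × 99) = 9.850 m.
C/C_peak = exp(−Δx²/(2σ²)) = 0.37 ⇒ Δx = σ·√(−2 ln 0.37) = 9.850 × 1.410 = 13.89 m.
Width = 2Δx = 27.8 m.

27.8 m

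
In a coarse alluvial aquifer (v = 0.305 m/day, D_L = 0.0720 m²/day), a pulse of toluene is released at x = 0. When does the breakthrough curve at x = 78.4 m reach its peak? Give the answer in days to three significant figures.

For the 1D instantaneous-source solution, setting ∂C/∂t = 0 at fixed x gives v²t² + 2Dt − x² = 0, so t = (√(D² + v²x²) − D)/v².
√(D² + v²x²) = √(0.0720² + 0.305² × 78.4²) = 23.91; v² = 0.093025.
t = (23.91 − 0.0720)/0.093025 = 256 days (vs. the pure-advection estimate x/v = 257 d).

256 days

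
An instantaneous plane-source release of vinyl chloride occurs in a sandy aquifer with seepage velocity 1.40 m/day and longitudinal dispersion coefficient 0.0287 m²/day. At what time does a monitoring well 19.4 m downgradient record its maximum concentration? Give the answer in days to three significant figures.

For the 1D instantaneous-source solution, setting ∂C/∂t = 0 at fixed x gives v²t² + 2Dt − x² = 0, so t = (√(D² + v²x²) − D)/v².
√(D² + v²x²) = √(0.0287² + 1.40² × 19.4²) = 27.16; v² = 1.96.
t = (27.16 − 0.0287)/1.96 = 13.8 days (vs. the pure-advection estimate x/v = 13.9 d).

13.8 days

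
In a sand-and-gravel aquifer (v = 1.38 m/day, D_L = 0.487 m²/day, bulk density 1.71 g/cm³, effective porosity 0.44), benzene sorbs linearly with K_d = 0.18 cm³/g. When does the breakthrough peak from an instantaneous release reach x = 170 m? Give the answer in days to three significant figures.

209 days

Retardation factor R = 1 + ρ_b·K_d/n = 1 + 1.71 × 0.18/0.44 = 1.700.
Sorption retards both mechanisms: v_R = v/R = 0.8118 m/day, D_R = D/R = 0.2865 m²/day.
Peak time from v_R²t² + 2D_R t − x² = 0: t = (√(D_R² + v_R²x²) − D_R)/v_R².
√(D_R² + v_R²x²) = √(0.2865² + 0.8118² × 170²) = 138.0; v_R² = 0.6590.
t = (138.0 − 0.2865)/0.6590 = 209 days.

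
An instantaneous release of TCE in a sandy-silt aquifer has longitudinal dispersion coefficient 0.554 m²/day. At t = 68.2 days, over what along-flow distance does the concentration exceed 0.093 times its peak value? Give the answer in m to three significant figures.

The plume is Gaussian with σ = √(2Dt) = √(2 × 0.554 × 68.2) = 8.693 m.
C/C_peak = exp(−Δx²/(2σ²)) = 0.093 ⇒ Δx = σ·√(−2 ln 0.093) = 8.693 × 2.180 = 18.95 m.
Width = 2Δx = 37.9 m.

37.9 m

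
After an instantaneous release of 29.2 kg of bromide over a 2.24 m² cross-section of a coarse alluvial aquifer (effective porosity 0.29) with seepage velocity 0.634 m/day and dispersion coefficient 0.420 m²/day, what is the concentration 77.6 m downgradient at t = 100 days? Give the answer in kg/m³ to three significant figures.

For an instantaneous plane source, C(x,t) = M/(n_e·A·√(4πDt)) · exp(−(x−vt)²/(4Dt)), with n_e·A the pore (flow) area.
Plume center vt = 0.634 × 100 = 63.4 m, so the well at 77.6 m is 14.2 m downgradient of the peak.
√(4πDt) = 22.97 m, giving peak height M/(n_e·A·√(4πDt)) = 29.2/(0.29 × 2.24 × 22.97) = 1.957 kg/m³.
(x−vt)²/(4Dt) = (14.2)²/(4 × 0.420 × 100) = 1.200; exp(−1.200) = 0.3012.
C = 1.957 × 0.3012 = 0.589 kg/m³.

0.589 kg/m³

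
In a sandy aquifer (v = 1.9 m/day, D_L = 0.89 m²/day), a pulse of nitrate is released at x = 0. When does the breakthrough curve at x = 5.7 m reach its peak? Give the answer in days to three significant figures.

For the 1D instantaneous-source solution, setting ∂C/∂t = 0 at fixed x gives v²t² + 2Dt − x² = 0, so t = (√(D² + v²x²) − D)/v².
√(D² + v²x²) = √(0.89² + 1.9² × 5.7²) = 10.87; v² = 3.61.
t = (10.87 − 0.89)/3.61 = 2.76 days (vs. the pure-advection estimate x/v = 3.00 d).

2.76 days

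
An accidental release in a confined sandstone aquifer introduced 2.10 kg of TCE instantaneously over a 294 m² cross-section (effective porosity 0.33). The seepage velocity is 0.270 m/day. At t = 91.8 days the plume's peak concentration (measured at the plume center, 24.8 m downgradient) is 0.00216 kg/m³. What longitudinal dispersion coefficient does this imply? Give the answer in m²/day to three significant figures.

At the plume center C_max = M/(n_e·A·√(4πDt)), so D = M²/(4πt·(n_e·A·C_max)²).
n_e·A·C_max = 0.33 × 294 × 0.00216 = 0.2096 kg/m.
D = 2.10²/(4π × 91.8 × 0.2096²) = 0.0870 m²/day.

0.0870 m²/day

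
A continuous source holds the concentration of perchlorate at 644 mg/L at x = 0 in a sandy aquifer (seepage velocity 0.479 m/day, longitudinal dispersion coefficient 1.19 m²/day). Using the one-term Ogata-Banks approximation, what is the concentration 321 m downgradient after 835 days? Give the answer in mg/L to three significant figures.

619 mg/L

For a continuous step input, C/C₀ ≈ ½·erfc((x−vt)/(2√(Dt))).
vt = 0.479 × 835 = 399.965 m and 2√(Dt) = 2√(1.19 × 835) = 63.04 m.
Argument (x−vt)/(2√(Dt)) = (321 − 399.965)/63.04 = -1.253; ½·erfc(-1.253) = 0.9618.
C = 644 × 0.9618 = 619 mg/L.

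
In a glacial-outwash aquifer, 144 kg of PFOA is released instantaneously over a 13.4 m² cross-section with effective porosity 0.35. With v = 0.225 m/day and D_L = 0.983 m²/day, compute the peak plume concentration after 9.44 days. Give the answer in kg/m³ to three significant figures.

The peak of an instantaneous 1D plume sits at x = vt; there the Gaussian factor is 1 and C_max = M/(n_e·A·√(4πDt)), where n_e·A is the pore area the mass is dissolved in.
√(4πDt) = √(4π × 0.983 × 9.44) = 10.80 m, so C_max = 144/(0.35 × 13.4 × 10.80) = 2.84 kg/m³.

2.84 kg/m³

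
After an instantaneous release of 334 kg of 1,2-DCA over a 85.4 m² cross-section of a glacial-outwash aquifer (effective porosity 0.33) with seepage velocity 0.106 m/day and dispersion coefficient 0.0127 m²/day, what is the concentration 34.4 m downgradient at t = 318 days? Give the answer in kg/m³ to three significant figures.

1.62 kg/m³

For an instantaneous plane source, C(x,t) = M/(n_e·A·√(4πDt)) · exp(−(x−vt)²/(4Dt)), with n_e·A the pore (flow) area.
Plume center vt = 0.106 × 318 = 33.708 m, so the well at 34.4 m is 0.692 m downgradient of the peak.
√(4πDt) = 7.124 m, giving peak height M/(n_e·A·√(4πDt)) = 334/(0.33 × 85.4 × 7.124) = 1.664 kg/m³.
(x−vt)²/(4Dt) = (0.692)²/(4 × 0.0127 × 318) = 0.02964; exp(−0.02964) = 0.9708.
C = 1.664 × 0.9708 = 1.62 kg/m³.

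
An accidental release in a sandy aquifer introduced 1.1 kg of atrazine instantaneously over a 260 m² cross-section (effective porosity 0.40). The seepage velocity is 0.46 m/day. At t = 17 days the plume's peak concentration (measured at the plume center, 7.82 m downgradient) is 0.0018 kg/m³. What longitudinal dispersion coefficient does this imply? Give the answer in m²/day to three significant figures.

At the plume center C_max = M/(n_e·A·√(4πDt)), so D = M²/(4πt·(n_e·A·C_max)²).
n_e·A·C_max = 0.40 × 260 × 0.0018 = 0.1872 kg/m.
D = 1.1²/(4π × 17 × 0.1872²) = 0.162 m²/day.

0.162 m²/day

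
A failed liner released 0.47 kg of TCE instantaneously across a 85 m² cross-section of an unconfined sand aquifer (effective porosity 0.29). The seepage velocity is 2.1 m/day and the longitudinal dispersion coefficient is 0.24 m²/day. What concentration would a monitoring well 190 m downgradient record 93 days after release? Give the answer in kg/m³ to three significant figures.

For an instantaneous plane source, C(x,t) = M/(n_e·A·√(4πDt)) · exp(−(x−vt)²/(4Dt)), with n_e·A the pore (flow) area.
Plume center vt = 2.1 × 93 = 195.3 m, so the well at 190 m is 5.3 m upgradient of the peak.
√(4πDt) = 16.75 m, giving peak height M/(n_e·A·√(4πDt)) = 0.47/(0.29 × 85 × 16.75) = 0.001138 kg/m³.
(x−vt)²/(4Dt) = (-5.3)²/(4 × 0.24 × 93) = 0.3146; exp(−0.3146) = 0.7301.
C = 0.001138 × 0.7301 = 0.000831 kg/m³.

0.000831 kg/m³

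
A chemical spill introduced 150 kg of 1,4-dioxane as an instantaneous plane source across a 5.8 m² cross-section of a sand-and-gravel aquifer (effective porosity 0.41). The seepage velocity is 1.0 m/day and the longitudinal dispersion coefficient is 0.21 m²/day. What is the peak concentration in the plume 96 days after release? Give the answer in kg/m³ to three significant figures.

The peak of an instantaneous 1D plume sits at x = vt; there the Gaussian factor is 1 and C_max = M/(n_e·A·√(4πDt)), where n_e·A is the pore area the mass is dissolved in.
√(4πDt) = √(4π × 0.21 × 96) = 15.92 m, so C_max = 150/(0.41 × 5.8 × 15.92) = 3.96 kg/m³.

3.96 kg/m³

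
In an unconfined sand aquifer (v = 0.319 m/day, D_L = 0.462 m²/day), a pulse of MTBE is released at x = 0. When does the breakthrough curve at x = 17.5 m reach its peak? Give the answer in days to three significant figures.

For the 1D instantaneous-source solution, setting ∂C/∂t = 0 at fixed x gives v²t² + 2Dt − x² = 0, so t = (√(D² + v²x²) − D)/v².
√(D² + v²x²) = √(0.462² + 0.319² × 17.5²) = 5.602; v² = 0.101761.
t = (5.602 − 0.462)/0.101761 = 50.5 days (vs. the pure-advection estimate x/v = 54.9 d).

50.5 days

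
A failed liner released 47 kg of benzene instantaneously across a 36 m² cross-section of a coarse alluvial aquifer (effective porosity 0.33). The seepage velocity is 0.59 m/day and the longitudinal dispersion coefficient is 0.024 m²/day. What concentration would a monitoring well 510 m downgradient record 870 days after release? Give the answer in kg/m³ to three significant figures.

0.214 kg/m³

For an instantaneous plane source, C(x,t) = M/(n_e·A·√(4πDt)) · exp(−(x−vt)²/(4Dt)), with n_e·A the pore (flow) area.
Plume center vt = 0.59 × 870 = 513.3 m, so the well at 510 m is 3.3 m upgradient of the peak.
√(4πDt) = 16.20 m, giving peak height M/(n_e·A·√(4πDt)) = 47/(0.33 × 36 × 16.20) = 0.2442 kg/m³.
(x−vt)²/(4Dt) = (-3.3)²/(4 × 0.024 × 870) = 0.1304; exp(−0.1304) = 0.8777.
C = 0.2442 × 0.8777 = 0.214 kg/m³.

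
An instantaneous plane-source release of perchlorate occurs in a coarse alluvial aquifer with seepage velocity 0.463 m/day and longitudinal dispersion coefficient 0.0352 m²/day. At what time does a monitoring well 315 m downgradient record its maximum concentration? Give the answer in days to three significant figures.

680 days

For the 1D instantaneous-source solution, setting ∂C/∂t = 0 at fixed x gives v²t² + 2Dt − x² = 0, so t = (√(D² + v²x²) − D)/v².
√(D² + v²x²) = √(0.0352² + 0.463² × 315²) = 145.8; v² = 0.214369.
t = (145.8 − 0.0352)/0.214369 = 680 days (vs. the pure-advection estimate x/v = 680 d).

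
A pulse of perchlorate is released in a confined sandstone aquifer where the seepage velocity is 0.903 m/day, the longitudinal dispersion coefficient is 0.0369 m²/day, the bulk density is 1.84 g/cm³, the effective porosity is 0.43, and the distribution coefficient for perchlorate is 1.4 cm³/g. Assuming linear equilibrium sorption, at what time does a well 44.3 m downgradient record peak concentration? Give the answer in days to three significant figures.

343 days

Retardation factor R = 1 + ρ_b·K_d/n = 1 + 1.84 × 1.4/0.43 = 6.991.
Sorption retards both mechanisms: v_R = v/R = 0.1292 m/day, D_R = D/R = 0.005278 m²/day.
Peak time from v_R²t² + 2D_R t − x² = 0: t = (√(D_R² + v_R²x²) − D_R)/v_R².
√(D_R² + v_R²x²) = √(0.005278² + 0.1292² × 44.3²) = 5.724; v_R² = 0.01669.
t = (5.724 − 0.005278)/0.01669 = 343 days.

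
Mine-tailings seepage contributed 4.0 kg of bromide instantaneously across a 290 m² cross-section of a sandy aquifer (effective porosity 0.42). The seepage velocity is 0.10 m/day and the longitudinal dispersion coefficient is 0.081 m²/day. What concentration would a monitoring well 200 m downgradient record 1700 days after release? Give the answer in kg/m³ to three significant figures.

For an instantaneous plane source, C(x,t) = M/(n_e·A·√(4πDt)) · exp(−(x−vt)²/(4Dt)), with n_e·A the pore (flow) area.
Plume center vt = 0.10 × 1700 = 170 m, so the well at 200 m is 30 m downgradient of the peak.
√(4πDt) = 41.60 m, giving peak height M/(n_e·A·√(4πDt)) = 4.0/(0.42 × 290 × 41.60) = 0.0007894 kg/m³.
(x−vt)²/(4Dt) = (30)²/(4 × 0.081 × 1700) = 1.634; exp(−1.634) = 0.1951.
C = 0.0007894 × 0.1951 = 0.000154 kg/m³.

0.000154 kg/m³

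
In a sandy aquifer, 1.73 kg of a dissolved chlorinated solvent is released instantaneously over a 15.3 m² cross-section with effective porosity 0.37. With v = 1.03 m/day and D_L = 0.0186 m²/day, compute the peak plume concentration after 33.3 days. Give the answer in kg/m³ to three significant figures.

The peak of an instantaneous 1D plume sits at x = vt; there the Gaussian factor is 1 and C_max = M/(n_e·A·√(4πDt)), where n_e·A is the pore area the mass is dissolved in.
√(4πDt) = √(4π × 0.0186 × 33.3) = 2.790 m, so C_max = 1.73/(0.37 × 15.3 × 2.790) = 0.110 kg/m³.

0.110 kg/m³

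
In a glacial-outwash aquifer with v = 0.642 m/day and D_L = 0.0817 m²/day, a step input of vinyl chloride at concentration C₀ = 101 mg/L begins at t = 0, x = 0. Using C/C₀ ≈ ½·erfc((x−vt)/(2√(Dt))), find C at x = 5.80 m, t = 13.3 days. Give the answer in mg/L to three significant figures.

For a continuous step input, C/C₀ ≈ ½·erfc((x−vt)/(2√(Dt))).
vt = 0.642 × 13.3 = 8.5386 m and 2√(Dt) = 2√(0.0817 × 13.3) = 2.085 m.
Argument (x−vt)/(2√(Dt)) = (5.80 − 8.5386)/2.085 = -1.313; ½·erfc(-1.313) = 0.9683.
C = 101 × 0.9683 = 97.8 mg/L.

97.8 mg/L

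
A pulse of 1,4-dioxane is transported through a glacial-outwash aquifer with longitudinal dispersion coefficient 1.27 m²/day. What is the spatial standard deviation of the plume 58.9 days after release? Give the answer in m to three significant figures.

12.2 m

Dispersive spreading gives a Gaussian with σ² = 2Dt; advection only shifts the center.
σ = √(2 × 1.27 × 58.9) = 12.2 m.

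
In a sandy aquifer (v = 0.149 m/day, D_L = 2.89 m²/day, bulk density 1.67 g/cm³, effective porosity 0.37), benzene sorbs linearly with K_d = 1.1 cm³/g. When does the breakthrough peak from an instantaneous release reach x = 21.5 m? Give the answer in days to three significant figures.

Retardation factor R = 1 + ρ_b·K_d/n = 1 + 1.67 × 1.1/0.37 = 5.965.
Sorption retards both mechanisms: v_R = v/R = 0.02498 m/day, D_R = D/R = 0.4845 m²/day.
Peak time from v_R²t² + 2D_R t − x² = 0: t = (√(D_R² + v_R²x²) − D_R)/v_R².
√(D_R² + v_R²x²) = √(0.4845² + 0.02498² × 21.5²) = 0.7233; v_R² = 0.0006240.
t = (0.7233 − 0.4845)/0.0006240 = 383 days.

383 days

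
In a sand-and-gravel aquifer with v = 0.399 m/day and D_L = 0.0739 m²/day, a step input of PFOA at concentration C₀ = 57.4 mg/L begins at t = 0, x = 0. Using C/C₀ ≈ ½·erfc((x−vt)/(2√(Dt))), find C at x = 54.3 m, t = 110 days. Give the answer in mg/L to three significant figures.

0.282 mg/L

For a continuous step input, C/C₀ ≈ ½·erfc((x−vt)/(2√(Dt))).
vt = 0.399 × 110 = 43.89 m and 2√(Dt) = 2√(0.0739 × 110) = 5.702 m.
Argument (x−vt)/(2√(Dt)) = (54.3 − 43.89)/5.702 = 1.826; ½·erfc(1.826) = 0.004906.
C = 57.4 × 0.004906 = 0.282 mg/L.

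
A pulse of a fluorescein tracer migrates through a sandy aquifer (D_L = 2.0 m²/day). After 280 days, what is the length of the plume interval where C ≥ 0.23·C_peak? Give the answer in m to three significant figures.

The plume is Gaussian with σ = √(2Dt) = √(2 × 2.0 × 280) = 33.47 m.
C/C_peak = exp(−Δx²/(2σ²)) = 0.23 ⇒ Δx = σ·√(−2 ln 0.23) = 33.47 × 1.714 = 57.37 m.
Width = 2Δx = 115 m.

115 m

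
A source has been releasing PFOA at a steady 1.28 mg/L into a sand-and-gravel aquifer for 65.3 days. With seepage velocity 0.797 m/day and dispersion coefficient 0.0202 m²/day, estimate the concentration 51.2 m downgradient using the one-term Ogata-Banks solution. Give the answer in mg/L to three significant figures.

0.894 mg/L

For a continuous step input, C/C₀ ≈ ½·erfc((x−vt)/(2√(Dt))).
vt = 0.797 × 65.3 = 52.0441 m and 2√(Dt) = 2√(0.0202 × 65.3) = 2.297 m.
Argument (x−vt)/(2√(Dt)) = (51.2 − 52.0441)/2.297 = -0.3675; ½·erfc(-0.3675) = 0.6984.
C = 1.28 × 0.6984 = 0.894 mg/L.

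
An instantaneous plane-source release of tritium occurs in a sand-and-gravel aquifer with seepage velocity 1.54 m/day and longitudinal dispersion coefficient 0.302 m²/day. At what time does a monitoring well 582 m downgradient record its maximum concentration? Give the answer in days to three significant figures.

378 days

For the 1D instantaneous-source solution, setting ∂C/∂t = 0 at fixed x gives v²t² + 2Dt − x² = 0, so t = (√(D² + v²x²) − D)/v².
√(D² + v²x²) = √(0.302² + 1.54² × 582²) = 896.3; v² = 2.3716.
t = (896.3 − 0.302)/2.3716 = 378 days (vs. the pure-advection estimate x/v = 378 d).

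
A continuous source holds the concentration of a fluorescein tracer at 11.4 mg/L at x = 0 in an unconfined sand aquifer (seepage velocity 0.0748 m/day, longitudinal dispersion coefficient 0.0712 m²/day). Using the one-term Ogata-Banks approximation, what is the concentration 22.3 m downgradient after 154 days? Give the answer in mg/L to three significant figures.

For a continuous step input, C/C₀ ≈ ½·erfc((x−vt)/(2√(Dt))).
vt = 0.0748 × 154 = 11.5192 m and 2√(Dt) = 2√(0.0712 × 154) = 6.623 m.
Argument (x−vt)/(2√(Dt)) = (22.3 − 11.5192)/6.623 = 1.628; ½·erfc(1.628) = 0.01066.
C = 11.4 × 0.01066 = 0.122 mg/L.

0.122 mg/L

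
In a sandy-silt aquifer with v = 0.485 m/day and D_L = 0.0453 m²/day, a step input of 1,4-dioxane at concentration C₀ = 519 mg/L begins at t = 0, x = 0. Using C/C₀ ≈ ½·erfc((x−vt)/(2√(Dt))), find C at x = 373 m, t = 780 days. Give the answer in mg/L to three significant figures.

For a continuous step input, C/C₀ ≈ ½·erfc((x−vt)/(2√(Dt))).
vt = 0.485 × 780 = 378.3 m and 2√(Dt) = 2√(0.0453 × 780) = 11.89 m.
Argument (x−vt)/(2√(Dt)) = (373 − 378.3)/11.89 = -0.4458; ½·erfc(-0.4458) = 0.7358.
C = 519 × 0.7358 = 382 mg/L.

382 mg/L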